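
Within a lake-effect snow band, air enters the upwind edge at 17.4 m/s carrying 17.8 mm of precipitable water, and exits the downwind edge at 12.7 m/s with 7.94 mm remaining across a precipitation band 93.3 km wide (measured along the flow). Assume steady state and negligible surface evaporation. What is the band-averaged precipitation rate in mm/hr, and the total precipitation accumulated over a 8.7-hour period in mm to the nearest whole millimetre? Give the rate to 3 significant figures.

Column moisture flux per unit crosswind length is F = V × PW.
Inflow: F_in = 17.4 × 17.8 = 309.72 mm·m/s
Outflow: F_out = 12.7 × 7.94 = 100.838 mm·m/s
Steady-state rate R = (F_in − F_out)/L = (309.72 − 100.838) / 93300 m = 2.239e-03 mm/s.
R = 2.239e-03 × 3600 = 8.06 mm/hr.
Over 8.7 h: total = 8.06 × 8.7 = 70.122 ≈ 70 mm.

R ≈ 8.06 mm/hr; total ≈ 70 mm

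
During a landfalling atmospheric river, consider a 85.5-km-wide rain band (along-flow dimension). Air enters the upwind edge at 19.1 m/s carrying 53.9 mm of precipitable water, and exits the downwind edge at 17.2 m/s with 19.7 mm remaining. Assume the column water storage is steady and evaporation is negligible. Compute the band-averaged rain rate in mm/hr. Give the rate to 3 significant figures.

R ≈ 29.1 mm/hr

Column moisture flux per unit crosswind length is F = V × PW.
Inflow: F_in = 19.1 × 53.9 = 1029.49 mm·m/s
Outflow: F_out = 17.2 × 19.7 = 338.84 mm·m/s
Steady-state rate R = (F_in − F_out)/L = (1029.49 − 338.84) / 85500 m = 8.078e-03 mm/s.
R = 8.078e-03 × 3600 = 29.1 mm/hr.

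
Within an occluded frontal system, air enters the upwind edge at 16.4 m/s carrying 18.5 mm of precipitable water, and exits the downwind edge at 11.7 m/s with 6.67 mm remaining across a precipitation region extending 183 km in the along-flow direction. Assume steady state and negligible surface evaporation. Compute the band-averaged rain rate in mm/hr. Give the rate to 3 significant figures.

Column moisture flux per unit crosswind length is F = V × PW.
Inflow: F_in = 16.4 × 18.5 = 303.4 mm·m/s
Outflow: F_out = 11.7 × 6.67 = 78.039 mm·m/s
Steady-state rate R = (F_in − F_out)/L = (303.4 − 78.039) / 183000 m = 1.231e-03 mm/s.
R = 1.231e-03 × 3600 = 4.43 mm/hr.

R ≈ 4.43 mm/hr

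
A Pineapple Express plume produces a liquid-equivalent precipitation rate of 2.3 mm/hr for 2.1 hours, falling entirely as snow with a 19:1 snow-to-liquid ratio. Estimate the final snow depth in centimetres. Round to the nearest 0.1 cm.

Liquid-equivalent depth = 2.3 × 2.1 = 4.83 mm.
Snow depth = 4.83 mm × 19 = 91.77 mm = 9.2 cm.

snow depth ≈ 9.2 cm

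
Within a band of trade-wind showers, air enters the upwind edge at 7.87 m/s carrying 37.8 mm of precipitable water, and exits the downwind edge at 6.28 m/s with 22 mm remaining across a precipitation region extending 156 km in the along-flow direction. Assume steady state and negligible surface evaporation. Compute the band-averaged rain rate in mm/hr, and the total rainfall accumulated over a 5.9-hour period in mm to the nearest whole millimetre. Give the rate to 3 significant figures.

R ≈ 3.68 mm/hr; total ≈ 22 mm

Column moisture flux per unit crosswind length is F = V × PW.
Inflow: F_in = 7.87 × 37.8 = 297.486 mm·m/s
Outflow: F_out = 6.28 × 22 = 138.16 mm·m/s
Steady-state rate R = (F_in − F_out)/L = (297.486 − 138.16) / 156000 m = 1.021e-03 mm/s.
R = 1.021e-03 × 3600 = 3.68 mm/hr.
Over 5.9 h: total = 3.68 × 5.9 = 21.712 ≈ 22 mm.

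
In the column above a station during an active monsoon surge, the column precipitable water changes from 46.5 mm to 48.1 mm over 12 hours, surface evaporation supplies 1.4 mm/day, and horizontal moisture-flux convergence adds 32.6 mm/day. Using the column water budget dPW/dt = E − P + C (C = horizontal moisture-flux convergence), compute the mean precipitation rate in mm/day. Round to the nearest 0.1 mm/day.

P ≈ 30.8 mm/day

dPW/dt = (48.1 − 46.5) mm / (12/24 day) = +3.200 mm/day.
P = E + C − dPW/dt = 1.4 + (32.6) − (+3.200) = 30.8 mm/day.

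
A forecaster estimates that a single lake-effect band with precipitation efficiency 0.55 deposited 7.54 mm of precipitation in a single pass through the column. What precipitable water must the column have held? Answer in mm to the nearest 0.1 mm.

PW ≈ 13.7 mm

PW = precipitation / ε = 7.54 / 0.55 = 13.7 mm.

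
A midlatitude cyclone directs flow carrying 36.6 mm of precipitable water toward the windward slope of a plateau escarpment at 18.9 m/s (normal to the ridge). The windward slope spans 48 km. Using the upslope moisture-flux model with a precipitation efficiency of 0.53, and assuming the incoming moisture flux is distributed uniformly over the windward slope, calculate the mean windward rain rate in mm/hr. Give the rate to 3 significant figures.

Incoming column moisture flux per unit ridge length: F = V × PW = 18.9 × 36.6 = 691.74 mm·m/s.
Spread over the 48 km slope with efficiency ε = 0.53: R = ε·F/W = 0.53 × 691.74 / 48000 m = 7.638e-03 mm/s.
R = 7.638e-03 × 3600 = 27.5 mm/hr.

R ≈ 27.5 mm/hr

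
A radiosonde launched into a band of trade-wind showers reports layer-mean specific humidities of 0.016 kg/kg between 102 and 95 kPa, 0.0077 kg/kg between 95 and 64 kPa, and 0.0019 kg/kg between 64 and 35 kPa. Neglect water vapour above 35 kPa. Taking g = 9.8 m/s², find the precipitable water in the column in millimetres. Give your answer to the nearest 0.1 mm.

Precipitable water is the column-integrated vapour mass per unit area: PW = (1/g) Σ q̄ Δp, with q in kg/kg and Δp in Pa (1 kg/m² of water = 1 mm).
Layer 102–95 kPa: Δp = 70 hPa = 7000 Pa, q̄ = 0.016 kg/kg → 0.016 × 7000 / 9.8 = 11.43 mm
Layer 95–64 kPa: Δp = 310 hPa = 31000 Pa, q̄ = 0.0077 kg/kg → 0.0077 × 31000 / 9.8 = 24.36 mm
Layer 64–35 kPa: Δp = 290 hPa = 29000 Pa, q̄ = 0.0019 kg/kg → 0.0019 × 29000 / 9.8 = 5.62 mm
PW = 11.43 + 24.36 + 5.62 = 41.41 ≈ 41.4 mm.

PW ≈ 41.4 mm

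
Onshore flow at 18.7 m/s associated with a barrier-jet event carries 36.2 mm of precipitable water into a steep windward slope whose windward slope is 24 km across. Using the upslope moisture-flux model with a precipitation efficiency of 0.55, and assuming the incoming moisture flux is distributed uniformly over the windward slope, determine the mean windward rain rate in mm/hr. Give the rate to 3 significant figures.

R ≈ 55.8 mm/hr

Incoming column moisture flux per unit ridge length: F = V × PW = 18.7 × 36.2 = 676.94 mm·m/s.
Spread over the 24 km slope with efficiency ε = 0.55: R = ε·F/W = 0.55 × 676.94 / 24000 m = 1.551e-02 mm/s.
R = 1.551e-02 × 3600 = 55.8 mm/hr.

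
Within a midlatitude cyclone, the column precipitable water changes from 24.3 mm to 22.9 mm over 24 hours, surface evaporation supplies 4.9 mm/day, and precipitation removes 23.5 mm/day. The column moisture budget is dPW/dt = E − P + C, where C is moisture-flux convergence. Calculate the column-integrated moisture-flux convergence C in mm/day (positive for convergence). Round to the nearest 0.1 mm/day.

dPW/dt = (22.9 − 24.3) mm / (24/24 day) = -1.400 mm/day.
C = dPW/dt − E + P = (-1.400) − 4.9 + 23.5 = 17.2 mm/day.

C ≈ 17.2 mm/day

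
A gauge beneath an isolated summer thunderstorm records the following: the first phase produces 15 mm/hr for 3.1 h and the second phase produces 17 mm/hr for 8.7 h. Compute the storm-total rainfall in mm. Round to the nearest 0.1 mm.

Total = Σ Rᵢ Δtᵢ = 15 × 3.1 + 17 × 8.7
      = 46.5 + 147.9 = 194.4 mm.

total ≈ 194.4 mm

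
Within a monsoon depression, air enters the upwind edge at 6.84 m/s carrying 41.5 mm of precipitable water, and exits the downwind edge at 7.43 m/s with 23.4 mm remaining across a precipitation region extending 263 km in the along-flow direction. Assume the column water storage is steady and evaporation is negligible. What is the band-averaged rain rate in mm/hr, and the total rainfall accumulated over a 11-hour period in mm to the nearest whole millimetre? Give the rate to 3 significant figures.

R ≈ 1.51 mm/hr; total ≈ 17 mm

Column moisture flux per unit crosswind length is F = V × PW.
Inflow: F_in = 6.84 × 41.5 = 283.86 mm·m/s
Outflow: F_out = 7.43 × 23.4 = 173.862 mm·m/s
Steady-state rate R = (F_in − F_out)/L = (283.86 − 173.862) / 263000 m = 4.182e-04 mm/s.
R = 4.182e-04 × 3600 = 1.51 mm/hr.
Over 11 h: total = 1.51 × 11 = 16.61 ≈ 17 mm.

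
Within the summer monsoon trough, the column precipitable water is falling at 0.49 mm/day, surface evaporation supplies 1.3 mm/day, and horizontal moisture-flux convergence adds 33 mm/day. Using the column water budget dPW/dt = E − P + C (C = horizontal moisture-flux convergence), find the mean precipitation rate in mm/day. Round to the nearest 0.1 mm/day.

P ≈ 34.8 mm/day

dPW/dt = -0.49 mm/day.
P = E + C − dPW/dt = 1.3 + (33) − (-0.49) = 34.8 mm/day.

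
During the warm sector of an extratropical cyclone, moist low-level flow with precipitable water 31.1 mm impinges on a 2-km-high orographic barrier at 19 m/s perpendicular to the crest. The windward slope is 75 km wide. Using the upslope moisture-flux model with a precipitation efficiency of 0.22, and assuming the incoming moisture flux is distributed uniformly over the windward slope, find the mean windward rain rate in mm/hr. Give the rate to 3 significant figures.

Incoming column moisture flux per unit ridge length: F = V × PW = 19 × 31.1 = 590.9 mm·m/s.
Spread over the 75 km slope with efficiency ε = 0.22: R = ε·F/W = 0.22 × 590.9 / 75000 m = 1.733e-03 mm/s.
R = 1.733e-03 × 3600 = 6.24 mm/hr.

R ≈ 6.24 mm/hr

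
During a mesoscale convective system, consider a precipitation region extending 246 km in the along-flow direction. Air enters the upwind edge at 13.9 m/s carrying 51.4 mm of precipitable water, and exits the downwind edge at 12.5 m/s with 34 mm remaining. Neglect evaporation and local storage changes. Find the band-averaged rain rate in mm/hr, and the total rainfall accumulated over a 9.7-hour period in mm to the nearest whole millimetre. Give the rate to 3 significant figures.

Column moisture flux per unit crosswind length is F = V × PW.
Inflow: F_in = 13.9 × 51.4 = 714.46 mm·m/s
Outflow: F_out = 12.5 × 34 = 425 mm·m/s
Steady-state rate R = (F_in − F_out)/L = (714.46 − 425) / 246000 m = 1.177e-03 mm/s.
R = 1.177e-03 × 3600 = 4.24 mm/hr.
Over 9.7 h: total = 4.24 × 9.7 = 41.128 ≈ 41 mm.

R ≈ 4.24 mm/hr; total ≈ 41 mm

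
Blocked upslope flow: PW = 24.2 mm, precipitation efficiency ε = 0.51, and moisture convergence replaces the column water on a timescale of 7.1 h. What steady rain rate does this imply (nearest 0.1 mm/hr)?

R ≈ 1.7 mm/hr

Each overturning extracts ε × PW = 0.51 × 24.2 = 12.342 mm.
Rate = ε·PW / τ = 12.342 / 7.1 h = 1.7 mm/hr.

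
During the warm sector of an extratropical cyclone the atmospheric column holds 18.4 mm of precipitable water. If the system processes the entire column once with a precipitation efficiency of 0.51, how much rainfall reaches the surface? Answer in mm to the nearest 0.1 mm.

Rainfall = ε × PW = 0.51 × 18.4 = 9.4 mm.

rainfall ≈ 9.4 mm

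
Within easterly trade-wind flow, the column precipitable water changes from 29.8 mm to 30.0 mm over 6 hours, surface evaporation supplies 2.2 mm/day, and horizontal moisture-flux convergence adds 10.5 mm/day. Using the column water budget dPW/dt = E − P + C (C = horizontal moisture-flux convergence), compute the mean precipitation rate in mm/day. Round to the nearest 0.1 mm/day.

P ≈ 11.9 mm/day

dPW/dt = (30.0 − 29.8) mm / (6/24 day) = +0.800 mm/day.
P = E + C − dPW/dt = 2.2 + (10.5) − (+0.800) = 11.9 mm/day.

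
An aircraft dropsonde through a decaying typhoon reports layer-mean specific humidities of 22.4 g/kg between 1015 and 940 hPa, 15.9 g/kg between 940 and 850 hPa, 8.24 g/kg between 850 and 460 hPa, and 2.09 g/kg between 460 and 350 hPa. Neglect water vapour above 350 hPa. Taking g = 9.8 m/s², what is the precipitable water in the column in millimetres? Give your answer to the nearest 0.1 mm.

PW ≈ 66.9 mm

Precipitable water is the column-integrated vapour mass per unit area: PW = (1/g) Σ q̄ Δp, with q in kg/kg and Δp in Pa (1 kg/m² of water = 1 mm).
Layer 1015–940 hPa: Δp = 75 hPa = 7500 Pa, q̄ = 0.0224 kg/kg → 0.0224 × 7500 / 9.8 = 17.14 mm
Layer 940–850 hPa: Δp = 90 hPa = 9000 Pa, q̄ = 0.0159 kg/kg → 0.0159 × 9000 / 9.8 = 14.60 mm
Layer 850–460 hPa: Δp = 390 hPa = 39000 Pa, q̄ = 0.00824 kg/kg → 0.00824 × 39000 / 9.8 = 32.79 mm
Layer 460–350 hPa: Δp = 110 hPa = 11000 Pa, q̄ = 0.00209 kg/kg → 0.00209 × 11000 / 9.8 = 2.35 mm
PW = 17.14 + 14.60 + 32.79 + 2.35 = 66.88 ≈ 66.9 mm.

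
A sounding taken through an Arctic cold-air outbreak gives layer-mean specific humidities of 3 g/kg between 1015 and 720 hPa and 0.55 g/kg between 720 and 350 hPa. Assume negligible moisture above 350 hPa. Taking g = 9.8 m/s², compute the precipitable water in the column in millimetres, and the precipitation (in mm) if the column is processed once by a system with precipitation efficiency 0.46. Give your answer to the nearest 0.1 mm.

Precipitable water is the column-integrated vapour mass per unit area: PW = (1/g) Σ q̄ Δp, with q in kg/kg and Δp in Pa (1 kg/m² of water = 1 mm).
Layer 1015–720 hPa: Δp = 295 hPa = 29500 Pa, q̄ = 0.003 kg/kg → 0.003 × 29500 / 9.8 = 9.03 mm
Layer 720–350 hPa: Δp = 370 hPa = 37000 Pa, q̄ = 0.00055 kg/kg → 0.00055 × 37000 / 9.8 = 2.08 mm
PW = 9.03 + 2.08 = 11.11 ≈ 11.1 mm.
Precipitation = ε × PW = 0.46 × 11.1 = 5.1 mm.

PW ≈ 11.1 mm; precipitation ≈ 5.1 mm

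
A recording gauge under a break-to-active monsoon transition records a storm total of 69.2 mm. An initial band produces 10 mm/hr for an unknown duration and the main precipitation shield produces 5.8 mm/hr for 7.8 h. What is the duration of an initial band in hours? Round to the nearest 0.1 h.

Known phases: 5.8 × 7.8 = 45.24 mm.
Remaining depth = 69.2 − 45.24 = 23.96 mm.
Duration = 23.96 / 10 = 2.4 h.

duration ≈ 2.4 h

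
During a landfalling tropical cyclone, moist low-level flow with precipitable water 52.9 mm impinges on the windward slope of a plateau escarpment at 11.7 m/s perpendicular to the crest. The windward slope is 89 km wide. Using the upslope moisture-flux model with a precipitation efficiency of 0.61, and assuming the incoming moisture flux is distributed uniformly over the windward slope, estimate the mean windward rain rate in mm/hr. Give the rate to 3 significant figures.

Incoming column moisture flux per unit ridge length: F = V × PW = 11.7 × 52.9 = 618.93 mm·m/s.
Spread over the 89 km slope with efficiency ε = 0.61: R = ε·F/W = 0.61 × 618.93 / 89000 m = 4.242e-03 mm/s.
R = 4.242e-03 × 3600 = 15.3 mm/hr.

R ≈ 15.3 mm/hr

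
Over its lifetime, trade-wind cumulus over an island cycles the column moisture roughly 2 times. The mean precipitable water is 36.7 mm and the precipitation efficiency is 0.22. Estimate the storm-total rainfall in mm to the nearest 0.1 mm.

Each cycle deposits ε × PW = 0.22 × 36.7 = 8.074 mm.
Over 2 cycles: 2 × 8.074 = 16.1 mm.

rainfall ≈ 16.1 mm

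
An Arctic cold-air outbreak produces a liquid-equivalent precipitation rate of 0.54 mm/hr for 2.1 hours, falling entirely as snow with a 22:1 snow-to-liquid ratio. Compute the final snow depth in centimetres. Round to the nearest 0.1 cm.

Liquid-equivalent depth = 0.54 × 2.1 = 1.134 mm.
Snow depth = 1.134 mm × 22 = 24.948 mm = 2.5 cm.

snow depth ≈ 2.5 cm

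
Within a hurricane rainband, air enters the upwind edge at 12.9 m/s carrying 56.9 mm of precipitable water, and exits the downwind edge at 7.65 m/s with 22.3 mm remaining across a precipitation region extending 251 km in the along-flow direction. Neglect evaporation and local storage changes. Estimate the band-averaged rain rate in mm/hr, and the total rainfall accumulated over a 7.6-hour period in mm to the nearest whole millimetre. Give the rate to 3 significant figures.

R ≈ 8.08 mm/hr; total ≈ 61 mm

Column moisture flux per unit crosswind length is F = V × PW.
Inflow: F_in = 12.9 × 56.9 = 734.01 mm·m/s
Outflow: F_out = 7.65 × 22.3 = 170.595 mm·m/s
Steady-state rate R = (F_in − F_out)/L = (734.01 − 170.595) / 251000 m = 2.245e-03 mm/s.
R = 2.245e-03 × 3600 = 8.08 mm/hr.
Over 7.6 h: total = 8.08 × 7.6 = 61.408 ≈ 61 mm.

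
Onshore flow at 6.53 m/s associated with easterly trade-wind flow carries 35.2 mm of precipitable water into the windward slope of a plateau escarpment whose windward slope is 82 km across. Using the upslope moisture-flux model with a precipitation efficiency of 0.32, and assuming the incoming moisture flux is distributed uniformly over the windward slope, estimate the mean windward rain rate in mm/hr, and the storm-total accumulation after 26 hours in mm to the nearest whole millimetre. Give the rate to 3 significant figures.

R ≈ 3.23 mm/hr; total ≈ 84 mm

Incoming column moisture flux per unit ridge length: F = V × PW = 6.53 × 35.2 = 229.856 mm·m/s.
Spread over the 82 km slope with efficiency ε = 0.32: R = ε·F/W = 0.32 × 229.856 / 82000 m = 8.970e-04 mm/s.
R = 8.970e-04 × 3600 = 3.23 mm/hr.
Over 26 h: total = 3.23 × 26 = 83.98 ≈ 84 mm.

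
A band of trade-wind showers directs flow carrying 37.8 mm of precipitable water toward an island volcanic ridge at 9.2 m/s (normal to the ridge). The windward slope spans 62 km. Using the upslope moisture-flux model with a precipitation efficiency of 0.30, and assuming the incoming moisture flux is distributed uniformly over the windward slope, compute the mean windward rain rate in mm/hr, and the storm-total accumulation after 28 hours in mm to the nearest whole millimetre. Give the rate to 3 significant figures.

R ≈ 6.06 mm/hr; total ≈ 170 mm

Incoming column moisture flux per unit ridge length: F = V × PW = 9.2 × 37.8 = 347.76 mm·m/s.
Spread over the 62 km slope with efficiency ε = 0.30: R = ε·F/W = 0.30 × 347.76 / 62000 m = 1.683e-03 mm/s.
R = 1.683e-03 × 3600 = 6.06 mm/hr.
Over 28 h: total = 6.06 × 28 = 169.68 ≈ 170 mm.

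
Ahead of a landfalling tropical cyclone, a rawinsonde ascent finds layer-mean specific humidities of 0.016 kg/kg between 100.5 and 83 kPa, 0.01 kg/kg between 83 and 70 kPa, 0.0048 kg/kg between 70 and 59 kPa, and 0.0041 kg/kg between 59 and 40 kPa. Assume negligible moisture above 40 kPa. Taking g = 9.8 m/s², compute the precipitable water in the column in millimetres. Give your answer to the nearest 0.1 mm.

Precipitable water is the column-integrated vapour mass per unit area: PW = (1/g) Σ q̄ Δp, with q in kg/kg and Δp in Pa (1 kg/m² of water = 1 mm).
Layer 100.5–83 kPa: Δp = 175 hPa = 17500 Pa, q̄ = 0.016 kg/kg → 0.016 × 17500 / 9.8 = 28.57 mm
Layer 83–70 kPa: Δp = 130 hPa = 13000 Pa, q̄ = 0.01 kg/kg → 0.01 × 13000 / 9.8 = 13.27 mm
Layer 70–59 kPa: Δp = 110 hPa = 11000 Pa, q̄ = 0.0048 kg/kg → 0.0048 × 11000 / 9.8 = 5.39 mm
Layer 59–40 kPa: Δp = 190 hPa = 19000 Pa, q̄ = 0.0041 kg/kg → 0.0041 × 19000 / 9.8 = 7.95 mm
PW = 28.57 + 13.27 + 5.39 + 7.95 = 55.18 ≈ 55.2 mm.

PW ≈ 55.2 mm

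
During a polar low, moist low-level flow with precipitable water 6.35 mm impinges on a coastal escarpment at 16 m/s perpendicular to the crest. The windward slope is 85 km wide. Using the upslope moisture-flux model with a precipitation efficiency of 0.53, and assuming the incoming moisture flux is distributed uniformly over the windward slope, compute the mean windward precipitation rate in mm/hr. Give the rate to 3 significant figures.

R ≈ 2.28 mm/hr

Incoming column moisture flux per unit ridge length: F = V × PW = 16 × 6.35 = 101.6 mm·m/s.
Spread over the 85 km slope with efficiency ε = 0.53: R = ε·F/W = 0.53 × 101.6 / 85000 m = 6.335e-04 mm/s.
R = 6.335e-04 × 3600 = 2.28 mm/hr.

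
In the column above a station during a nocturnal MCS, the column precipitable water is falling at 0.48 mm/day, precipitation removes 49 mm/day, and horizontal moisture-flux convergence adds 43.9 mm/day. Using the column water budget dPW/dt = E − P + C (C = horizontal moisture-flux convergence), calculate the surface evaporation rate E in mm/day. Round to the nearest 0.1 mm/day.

E ≈ 4.6 mm/day

dPW/dt = -0.48 mm/day.
E = dPW/dt + P − C = (-0.48) + 49 − (43.9) = 4.6 mm/day.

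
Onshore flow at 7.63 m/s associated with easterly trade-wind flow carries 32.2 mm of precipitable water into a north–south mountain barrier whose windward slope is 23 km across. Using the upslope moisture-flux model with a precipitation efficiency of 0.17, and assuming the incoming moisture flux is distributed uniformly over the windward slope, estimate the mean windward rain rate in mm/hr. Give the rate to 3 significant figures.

Incoming column moisture flux per unit ridge length: F = V × PW = 7.63 × 32.2 = 245.686 mm·m/s.
Spread over the 23 km slope with efficiency ε = 0.17: R = ε·F/W = 0.17 × 245.686 / 23000 m = 1.816e-03 mm/s.
R = 1.816e-03 × 3600 = 6.54 mm/hr.

R ≈ 6.54 mm/hr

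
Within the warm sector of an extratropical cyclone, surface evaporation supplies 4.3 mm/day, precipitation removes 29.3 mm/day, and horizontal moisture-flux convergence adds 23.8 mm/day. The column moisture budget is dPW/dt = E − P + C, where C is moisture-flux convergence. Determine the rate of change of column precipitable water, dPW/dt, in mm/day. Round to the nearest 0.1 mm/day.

dPW/dt ≈ -1.2 mm/day

dPW/dt = E − P + C = 4.3 − 29.3 + (23.8) = -1.2 mm/day.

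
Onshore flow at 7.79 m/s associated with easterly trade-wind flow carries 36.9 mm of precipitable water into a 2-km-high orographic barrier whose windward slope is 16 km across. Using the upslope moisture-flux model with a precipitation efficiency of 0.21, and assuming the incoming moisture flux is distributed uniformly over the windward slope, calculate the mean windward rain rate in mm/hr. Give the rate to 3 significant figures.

R ≈ 13.6 mm/hr

Incoming column moisture flux per unit ridge length: F = V × PW = 7.79 × 36.9 = 287.451 mm·m/s.
Spread over the 16 km slope with efficiency ε = 0.21: R = ε·F/W = 0.21 × 287.451 / 16000 m = 3.773e-03 mm/s.
R = 3.773e-03 × 3600 = 13.6 mm/hr.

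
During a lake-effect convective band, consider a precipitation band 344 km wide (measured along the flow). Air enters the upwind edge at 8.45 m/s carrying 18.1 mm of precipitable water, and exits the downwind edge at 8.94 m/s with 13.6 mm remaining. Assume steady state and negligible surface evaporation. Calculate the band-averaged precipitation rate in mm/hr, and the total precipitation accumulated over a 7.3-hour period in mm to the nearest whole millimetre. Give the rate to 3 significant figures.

R ≈ 0.328 mm/hr; total ≈ 2 mm

Column moisture flux per unit crosswind length is F = V × PW.
Inflow: F_in = 8.45 × 18.1 = 152.945 mm·m/s
Outflow: F_out = 8.94 × 13.6 = 121.584 mm·m/s
Steady-state rate R = (F_in − F_out)/L = (152.945 − 121.584) / 344000 m = 9.117e-05 mm/s.
R = 9.117e-05 × 3600 = 0.328 mm/hr.
Over 7.3 h: total = 0.328 × 7.3 = 2.3944 ≈ 2 mm.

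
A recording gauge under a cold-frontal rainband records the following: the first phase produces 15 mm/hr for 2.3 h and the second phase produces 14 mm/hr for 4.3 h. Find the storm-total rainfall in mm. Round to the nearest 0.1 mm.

total ≈ 94.7 mm

Total = Σ Rᵢ Δtᵢ = 15 × 2.3 + 14 × 4.3
      = 34.5 + 60.2 = 94.7 mm.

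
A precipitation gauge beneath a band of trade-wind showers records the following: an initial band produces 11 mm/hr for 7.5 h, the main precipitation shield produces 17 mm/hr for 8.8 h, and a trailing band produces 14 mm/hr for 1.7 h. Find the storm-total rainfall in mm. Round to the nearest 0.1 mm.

total ≈ 255.9 mm

Total = Σ Rᵢ Δtᵢ = 11 × 7.5 + 17 × 8.8 + 14 × 1.7
      = 82.5 + 149.6 + 23.8 = 255.9 mm.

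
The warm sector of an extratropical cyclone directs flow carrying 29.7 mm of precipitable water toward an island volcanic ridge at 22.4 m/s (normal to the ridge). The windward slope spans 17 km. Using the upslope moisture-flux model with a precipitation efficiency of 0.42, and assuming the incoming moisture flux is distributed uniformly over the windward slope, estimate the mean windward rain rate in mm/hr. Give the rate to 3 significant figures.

R ≈ 59.2 mm/hr

Incoming column moisture flux per unit ridge length: F = V × PW = 22.4 × 29.7 = 665.28 mm·m/s.
Spread over the 17 km slope with efficiency ε = 0.42: R = ε·F/W = 0.42 × 665.28 / 17000 m = 1.644e-02 mm/s.
R = 1.644e-02 × 3600 = 59.2 mm/hr.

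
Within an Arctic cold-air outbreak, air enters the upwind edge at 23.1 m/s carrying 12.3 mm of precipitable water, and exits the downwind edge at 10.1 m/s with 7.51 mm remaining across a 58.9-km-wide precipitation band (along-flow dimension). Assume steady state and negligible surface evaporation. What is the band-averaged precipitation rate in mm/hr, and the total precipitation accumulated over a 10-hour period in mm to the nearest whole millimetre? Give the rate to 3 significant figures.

Column moisture flux per unit crosswind length is F = V × PW.
Inflow: F_in = 23.1 × 12.3 = 284.13 mm·m/s
Outflow: F_out = 10.1 × 7.51 = 75.851 mm·m/s
Steady-state rate R = (F_in − F_out)/L = (284.13 − 75.851) / 58900 m = 3.536e-03 mm/s.
R = 3.536e-03 × 3600 = 12.7 mm/hr.
Over 10 h: total = 12.7 × 10 = 127 mm.

R ≈ 12.7 mm/hr; total ≈ 127 mm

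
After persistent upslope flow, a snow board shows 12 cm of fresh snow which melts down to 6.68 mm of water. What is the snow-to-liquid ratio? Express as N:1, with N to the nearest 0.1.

ratio ≈ 18.0

Ratio = snow depth / SWE = 120 mm / 6.68 mm = 18.0, i.e. 18.0:1.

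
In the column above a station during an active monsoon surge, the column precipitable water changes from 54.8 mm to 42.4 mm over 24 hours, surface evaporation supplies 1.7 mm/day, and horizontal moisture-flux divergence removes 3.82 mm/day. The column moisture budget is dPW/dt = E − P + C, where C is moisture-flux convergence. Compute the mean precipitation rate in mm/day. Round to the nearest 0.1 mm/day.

P ≈ 10.3 mm/day

dPW/dt = (42.4 − 54.8) mm / (24/24 day) = -12.400 mm/day.
P = E + C − dPW/dt = 1.7 + (-3.82) − (-12.400) = 10.3 mm/day.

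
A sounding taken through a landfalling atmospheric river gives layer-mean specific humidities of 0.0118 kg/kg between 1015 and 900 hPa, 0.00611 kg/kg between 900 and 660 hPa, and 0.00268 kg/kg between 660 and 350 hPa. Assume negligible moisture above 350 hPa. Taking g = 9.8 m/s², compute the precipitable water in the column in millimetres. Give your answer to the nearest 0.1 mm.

Precipitable water is the column-integrated vapour mass per unit area: PW = (1/g) Σ q̄ Δp, with q in kg/kg and Δp in Pa (1 kg/m² of water = 1 mm).
Layer 1015–900 hPa: Δp = 115 hPa = 11500 Pa, q̄ = 0.0118 kg/kg → 0.0118 × 11500 / 9.8 = 13.85 mm
Layer 900–660 hPa: Δp = 240 hPa = 24000 Pa, q̄ = 0.00611 kg/kg → 0.00611 × 24000 / 9.8 = 14.96 mm
Layer 660–350 hPa: Δp = 310 hPa = 31000 Pa, q̄ = 0.00268 kg/kg → 0.00268 × 31000 / 9.8 = 8.48 mm
PW = 13.85 + 14.96 + 8.48 = 37.29 ≈ 37.3 mm.

PW ≈ 37.3 mm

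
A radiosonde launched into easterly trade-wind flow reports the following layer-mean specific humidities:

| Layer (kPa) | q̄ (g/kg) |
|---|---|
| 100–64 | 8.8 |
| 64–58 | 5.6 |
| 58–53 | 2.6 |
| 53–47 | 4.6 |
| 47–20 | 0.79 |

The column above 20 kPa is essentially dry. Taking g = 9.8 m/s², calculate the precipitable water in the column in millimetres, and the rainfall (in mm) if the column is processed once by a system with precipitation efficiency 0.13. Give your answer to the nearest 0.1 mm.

Precipitable water is the column-integrated vapour mass per unit area: PW = (1/g) Σ q̄ Δp, with q in kg/kg and Δp in Pa (1 kg/m² of water = 1 mm).
Layer 100–64 kPa: Δp = 360 hPa = 36000 Pa, q̄ = 0.0088 kg/kg → 0.0088 × 36000 / 9.8 = 32.33 mm
Layer 64–58 kPa: Δp = 60 hPa = 6000 Pa, q̄ = 0.0056 kg/kg → 0.0056 × 6000 / 9.8 = 3.43 mm
Layer 58–53 kPa: Δp = 50 hPa = 5000 Pa, q̄ = 0.0026 kg/kg → 0.0026 × 5000 / 9.8 = 1.33 mm
Layer 53–47 kPa: Δp = 60 hPa = 6000 Pa, q̄ = 0.0046 kg/kg → 0.0046 × 6000 / 9.8 = 2.82 mm
Layer 47–20 kPa: Δp = 270 hPa = 27000 Pa, q̄ = 0.00079 kg/kg → 0.00079 × 27000 / 9.8 = 2.18 mm
PW = 32.33 + 3.43 + 1.33 + 2.82 + 2.18 = 42.09 ≈ 42.1 mm.
Rainfall = ε × PW = 0.13 × 42.1 = 5.5 mm.

PW ≈ 42.1 mm; rainfall ≈ 5.5 mm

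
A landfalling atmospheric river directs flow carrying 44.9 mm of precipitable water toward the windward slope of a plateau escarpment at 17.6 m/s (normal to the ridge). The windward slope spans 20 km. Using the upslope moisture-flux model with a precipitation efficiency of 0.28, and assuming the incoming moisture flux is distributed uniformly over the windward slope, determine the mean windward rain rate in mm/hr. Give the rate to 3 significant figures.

R ≈ 39.8 mm/hr

Incoming column moisture flux per unit ridge length: F = V × PW = 17.6 × 44.9 = 790.24 mm·m/s.
Spread over the 20 km slope with efficiency ε = 0.28: R = ε·F/W = 0.28 × 790.24 / 20000 m = 1.106e-02 mm/s.
R = 1.106e-02 × 3600 = 39.8 mm/hr.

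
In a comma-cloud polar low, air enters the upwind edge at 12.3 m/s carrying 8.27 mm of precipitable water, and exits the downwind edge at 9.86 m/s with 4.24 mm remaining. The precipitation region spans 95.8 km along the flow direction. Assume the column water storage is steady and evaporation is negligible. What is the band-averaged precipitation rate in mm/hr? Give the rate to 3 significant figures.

R ≈ 2.25 mm/hr

Column moisture flux per unit crosswind length is F = V × PW.
Inflow: F_in = 12.3 × 8.27 = 101.721 mm·m/s
Outflow: F_out = 9.86 × 4.24 = 41.8064 mm·m/s
Steady-state rate R = (F_in − F_out)/L = (101.721 − 41.8064) / 95800 m = 6.254e-04 mm/s.
R = 6.254e-04 × 3600 = 2.25 mm/hr.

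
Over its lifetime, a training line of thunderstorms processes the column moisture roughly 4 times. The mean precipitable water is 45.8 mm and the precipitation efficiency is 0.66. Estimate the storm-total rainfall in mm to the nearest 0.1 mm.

rainfall ≈ 120.9 mm

Each cycle deposits ε × PW = 0.66 × 45.8 = 30.228 mm.
Over 4 cycles: 4 × 30.228 = 120.9 mm.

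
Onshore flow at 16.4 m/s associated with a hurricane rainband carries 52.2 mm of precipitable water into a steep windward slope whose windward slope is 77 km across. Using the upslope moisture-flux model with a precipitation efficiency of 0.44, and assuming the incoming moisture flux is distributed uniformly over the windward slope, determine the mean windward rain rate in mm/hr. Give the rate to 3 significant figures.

Incoming column moisture flux per unit ridge length: F = V × PW = 16.4 × 52.2 = 856.08 mm·m/s.
Spread over the 77 km slope with efficiency ε = 0.44: R = ε·F/W = 0.44 × 856.08 / 77000 m = 4.892e-03 mm/s.
R = 4.892e-03 × 3600 = 17.6 mm/hr.

R ≈ 17.6 mm/hr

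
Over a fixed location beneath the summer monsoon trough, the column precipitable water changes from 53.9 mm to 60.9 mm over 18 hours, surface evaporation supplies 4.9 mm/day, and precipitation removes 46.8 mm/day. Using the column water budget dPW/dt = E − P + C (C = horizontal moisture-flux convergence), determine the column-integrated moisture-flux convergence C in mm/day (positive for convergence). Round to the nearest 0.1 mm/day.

C ≈ 51.2 mm/day

dPW/dt = (60.9 − 53.9) mm / (18/24 day) = +9.333 mm/day.
C = dPW/dt − E + P = (+9.333) − 4.9 + 46.8 = 51.2 mm/day.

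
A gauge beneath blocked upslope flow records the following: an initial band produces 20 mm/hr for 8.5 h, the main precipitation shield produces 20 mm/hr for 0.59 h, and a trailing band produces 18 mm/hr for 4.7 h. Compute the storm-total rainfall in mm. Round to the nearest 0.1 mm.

Total = Σ Rᵢ Δtᵢ = 20 × 8.5 + 20 × 0.59 + 18 × 4.7
      = 170 + 11.8 + 84.6 = 266.4 mm.

total ≈ 266.4 mm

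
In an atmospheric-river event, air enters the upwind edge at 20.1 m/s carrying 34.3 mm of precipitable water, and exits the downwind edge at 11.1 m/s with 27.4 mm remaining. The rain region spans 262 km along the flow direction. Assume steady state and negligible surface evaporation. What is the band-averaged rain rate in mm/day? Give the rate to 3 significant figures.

R ≈ 127 mm/day

Column moisture flux per unit crosswind length is F = V × PW.
Inflow: F_in = 20.1 × 34.3 = 689.43 mm·m/s
Outflow: F_out = 11.1 × 27.4 = 304.14 mm·m/s
Steady-state rate R = (F_in − F_out)/L = (689.43 − 304.14) / 262000 m = 1.471e-03 mm/s.
R = 1.471e-03 × 3600 × 24 = 127 mm/day.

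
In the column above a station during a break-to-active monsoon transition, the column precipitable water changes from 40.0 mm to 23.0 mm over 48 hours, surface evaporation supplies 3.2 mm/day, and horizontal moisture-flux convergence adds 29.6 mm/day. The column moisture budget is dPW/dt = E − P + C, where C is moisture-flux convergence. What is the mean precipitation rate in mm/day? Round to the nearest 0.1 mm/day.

dPW/dt = (23.0 − 40.0) mm / (48/24 day) = -8.500 mm/day.
P = E + C − dPW/dt = 3.2 + (29.6) − (-8.500) = 41.3 mm/day.

P ≈ 41.3 mm/day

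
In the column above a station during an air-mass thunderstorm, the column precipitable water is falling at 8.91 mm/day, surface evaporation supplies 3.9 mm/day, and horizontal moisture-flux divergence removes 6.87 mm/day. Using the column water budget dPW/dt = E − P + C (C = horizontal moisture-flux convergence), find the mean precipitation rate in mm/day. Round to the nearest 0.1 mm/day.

P ≈ 5.9 mm/day

dPW/dt = -8.91 mm/day.
P = E + C − dPW/dt = 3.9 + (-6.87) − (-8.91) = 5.9 mm/day.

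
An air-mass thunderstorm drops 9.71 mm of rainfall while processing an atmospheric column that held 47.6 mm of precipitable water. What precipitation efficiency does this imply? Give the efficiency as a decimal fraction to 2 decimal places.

ε = rainfall / PW = 9.71 / 47.6 = 0.20.

ε ≈ 0.20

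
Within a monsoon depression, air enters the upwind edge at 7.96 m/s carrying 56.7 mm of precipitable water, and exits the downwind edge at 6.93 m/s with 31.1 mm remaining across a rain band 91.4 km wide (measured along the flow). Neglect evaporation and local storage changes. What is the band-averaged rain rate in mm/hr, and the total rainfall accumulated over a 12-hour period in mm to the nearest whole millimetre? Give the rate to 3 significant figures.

Column moisture flux per unit crosswind length is F = V × PW.
Inflow: F_in = 7.96 × 56.7 = 451.332 mm·m/s
Outflow: F_out = 6.93 × 31.1 = 215.523 mm·m/s
Steady-state rate R = (F_in − F_out)/L = (451.332 − 215.523) / 91400 m = 2.580e-03 mm/s.
R = 2.580e-03 × 3600 = 9.29 mm/hr.
Over 12 h: total = 9.29 × 12 = 111.48 ≈ 111 mm.

R ≈ 9.29 mm/hr; total ≈ 111 mm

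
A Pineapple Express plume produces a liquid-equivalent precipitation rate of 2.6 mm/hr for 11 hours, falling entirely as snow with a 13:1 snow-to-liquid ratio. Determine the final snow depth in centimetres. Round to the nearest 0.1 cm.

Liquid-equivalent depth = 2.6 × 11 = 28.6 mm.
Snow depth = 28.6 mm × 13 = 371.8 mm = 37.2 cm.

snow depth ≈ 37.2 cm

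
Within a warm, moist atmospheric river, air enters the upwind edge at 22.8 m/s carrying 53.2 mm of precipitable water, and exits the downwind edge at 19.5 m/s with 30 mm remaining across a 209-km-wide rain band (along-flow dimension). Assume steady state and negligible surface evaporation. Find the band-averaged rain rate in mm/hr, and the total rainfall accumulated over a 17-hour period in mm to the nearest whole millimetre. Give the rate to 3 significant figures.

Column moisture flux per unit crosswind length is F = V × PW.
Inflow: F_in = 22.8 × 53.2 = 1212.96 mm·m/s
Outflow: F_out = 19.5 × 30 = 585 mm·m/s
Steady-state rate R = (F_in − F_out)/L = (1212.96 − 585) / 209000 m = 3.005e-03 mm/s.
R = 3.005e-03 × 3600 = 10.8 mm/hr.
Over 17 h: total = 10.8 × 17 = 183.6 ≈ 184 mm.

R ≈ 10.8 mm/hr; total ≈ 184 mm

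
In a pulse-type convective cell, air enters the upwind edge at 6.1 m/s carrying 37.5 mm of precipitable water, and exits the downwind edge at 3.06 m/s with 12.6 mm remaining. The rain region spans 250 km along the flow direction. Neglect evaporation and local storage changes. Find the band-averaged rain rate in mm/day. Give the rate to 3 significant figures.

R ≈ 65.7 mm/day

Column moisture flux per unit crosswind length is F = V × PW.
Inflow: F_in = 6.1 × 37.5 = 228.75 mm·m/s
Outflow: F_out = 3.06 × 12.6 = 38.556 mm·m/s
Steady-state rate R = (F_in − F_out)/L = (228.75 − 38.556) / 250000 m = 7.608e-04 mm/s.
R = 7.608e-04 × 3600 × 24 = 65.7 mm/day.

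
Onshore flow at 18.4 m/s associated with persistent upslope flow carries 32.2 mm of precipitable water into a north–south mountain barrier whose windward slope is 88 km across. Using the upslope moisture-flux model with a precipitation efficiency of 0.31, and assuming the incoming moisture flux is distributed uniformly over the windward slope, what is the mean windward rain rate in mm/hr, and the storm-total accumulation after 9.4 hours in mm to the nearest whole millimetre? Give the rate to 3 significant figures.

R ≈ 7.51 mm/hr; total ≈ 71 mm

Incoming column moisture flux per unit ridge length: F = V × PW = 18.4 × 32.2 = 592.48 mm·m/s.
Spread over the 88 km slope with efficiency ε = 0.31: R = ε·F/W = 0.31 × 592.48 / 88000 m = 2.087e-03 mm/s.
R = 2.087e-03 × 3600 = 7.51 mm/hr.
Over 9.4 h: total = 7.51 × 9.4 = 70.594 ≈ 71 mm.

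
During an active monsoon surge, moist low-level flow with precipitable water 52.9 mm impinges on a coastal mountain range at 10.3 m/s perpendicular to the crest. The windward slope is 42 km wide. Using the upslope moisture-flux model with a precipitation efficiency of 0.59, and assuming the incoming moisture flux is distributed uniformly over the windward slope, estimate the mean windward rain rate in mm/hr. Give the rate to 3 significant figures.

Incoming column moisture flux per unit ridge length: F = V × PW = 10.3 × 52.9 = 544.87 mm·m/s.
Spread over the 42 km slope with efficiency ε = 0.59: R = ε·F/W = 0.59 × 544.87 / 42000 m = 7.654e-03 mm/s.
R = 7.654e-03 × 3600 = 27.6 mm/hr.

R ≈ 27.6 mm/hr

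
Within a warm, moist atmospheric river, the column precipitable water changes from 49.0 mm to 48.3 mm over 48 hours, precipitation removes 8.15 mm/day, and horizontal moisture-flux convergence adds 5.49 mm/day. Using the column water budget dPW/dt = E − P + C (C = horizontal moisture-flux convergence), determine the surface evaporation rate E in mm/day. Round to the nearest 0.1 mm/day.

dPW/dt = (48.3 − 49.0) mm / (48/24 day) = -0.350 mm/day.
E = dPW/dt + P − C = (-0.350) + 8.15 − (5.49) = 2.3 mm/day.

E ≈ 2.3 mm/day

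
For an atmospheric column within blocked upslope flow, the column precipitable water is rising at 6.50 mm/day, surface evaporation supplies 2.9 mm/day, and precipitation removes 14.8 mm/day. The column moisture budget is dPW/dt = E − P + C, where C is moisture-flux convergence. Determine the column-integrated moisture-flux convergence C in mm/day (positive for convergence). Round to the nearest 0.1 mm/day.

C ≈ 18.4 mm/day

dPW/dt = +6.50 mm/day.
C = dPW/dt − E + P = (+6.50) − 2.9 + 14.8 = 18.4 mm/day.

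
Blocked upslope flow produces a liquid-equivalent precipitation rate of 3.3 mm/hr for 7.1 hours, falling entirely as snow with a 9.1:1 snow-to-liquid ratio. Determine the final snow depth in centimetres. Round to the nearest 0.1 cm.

snow depth ≈ 21.3 cm

Liquid-equivalent depth = 3.3 × 7.1 = 23.43 mm.
Snow depth = 23.43 mm × 9.1 = 213.213 mm = 21.3 cm.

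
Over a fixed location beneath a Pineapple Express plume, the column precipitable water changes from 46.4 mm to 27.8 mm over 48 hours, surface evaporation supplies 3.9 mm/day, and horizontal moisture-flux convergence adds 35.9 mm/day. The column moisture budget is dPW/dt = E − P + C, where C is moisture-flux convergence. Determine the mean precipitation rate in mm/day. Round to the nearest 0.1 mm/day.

P ≈ 49.1 mm/day

dPW/dt = (27.8 − 46.4) mm / (48/24 day) = -9.300 mm/day.
P = E + C − dPW/dt = 3.9 + (35.9) − (-9.300) = 49.1 mm/day.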